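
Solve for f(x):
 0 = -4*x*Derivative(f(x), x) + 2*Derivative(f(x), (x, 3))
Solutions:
 f(x) = C1 + Integral(C2*airyai(2^(1/3)*x) + C3*airybi(2^(1/3)*x), x)


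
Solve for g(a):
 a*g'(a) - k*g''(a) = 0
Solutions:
 g(a) = C1 + C2*erf(sqrt(2)*a*sqrt(-1/k)/2)/sqrt(-1/k)


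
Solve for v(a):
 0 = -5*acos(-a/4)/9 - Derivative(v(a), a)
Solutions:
 v(a) = C1 - 5*a*acos(-a/4)/9 - 5*sqrt(16 - a^2)/9


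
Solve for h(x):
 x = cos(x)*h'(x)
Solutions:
 h(x) = C1 + Integral(x/cos(x), x)


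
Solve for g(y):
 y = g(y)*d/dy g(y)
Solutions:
 g(y) = -sqrt(C1 + y^2)
 g(y) = sqrt(C1 + y^2)


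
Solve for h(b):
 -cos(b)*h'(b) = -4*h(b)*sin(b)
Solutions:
 h(b) = C1/cos(b)^4


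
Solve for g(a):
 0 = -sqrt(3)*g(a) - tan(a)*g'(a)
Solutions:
 g(a) = C1/sin(a)^(sqrt(3))


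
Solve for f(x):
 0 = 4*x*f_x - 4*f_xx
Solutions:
 f(x) = C1 + C2*erfi(sqrt(2)*x/2)


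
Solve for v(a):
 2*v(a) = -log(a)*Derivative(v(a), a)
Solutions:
 v(a) = C1*exp(-2*li(a))


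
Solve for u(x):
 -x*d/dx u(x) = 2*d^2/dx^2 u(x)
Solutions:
 u(x) = C1 + C2*erf(x/2)


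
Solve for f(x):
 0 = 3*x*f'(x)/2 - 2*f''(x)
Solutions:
 f(x) = C1 + C2*erfi(sqrt(6)*x/4)


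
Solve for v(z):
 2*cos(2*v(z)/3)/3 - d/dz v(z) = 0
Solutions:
 -2*z/3 - 3*log(sin(2*v(z)/3) - 1)/4 + 3*log(sin(2*v(z)/3) + 1)/4 = C1


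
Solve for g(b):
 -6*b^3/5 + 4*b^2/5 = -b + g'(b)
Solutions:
 g(b) = C1 - 3*b^4/10 + 4*b^3/15 + b^2/2


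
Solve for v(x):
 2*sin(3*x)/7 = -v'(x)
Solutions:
 v(x) = C1 + 2*cos(3*x)/21


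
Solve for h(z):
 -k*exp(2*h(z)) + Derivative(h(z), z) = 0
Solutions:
 h(z) = log(-sqrt(-1/(C1 + k*z))) - log(2)/2
 h(z) = log(-1/(C1 + k*z))/2 - log(2)/2


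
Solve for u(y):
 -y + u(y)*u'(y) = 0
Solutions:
 u(y) = -sqrt(C1 + y^2)
 u(y) = sqrt(C1 + y^2)


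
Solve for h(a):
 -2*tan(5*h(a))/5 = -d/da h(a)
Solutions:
 h(a) = -asin(C1*exp(2*a))/5 + pi/5
 h(a) = asin(C1*exp(2*a))/5


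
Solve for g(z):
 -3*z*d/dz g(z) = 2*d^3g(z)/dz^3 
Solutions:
 g(z) = C1 + Integral(C2*airyai(-2^(2/3)*3^(1/3)*z/2) + C3*airybi(-2^(2/3)*3^(1/3)*z/2), z)


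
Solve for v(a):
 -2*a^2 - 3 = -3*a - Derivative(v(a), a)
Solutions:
 v(a) = C1 + 2*a^3/3 - 3*a^2/2 + 3*a


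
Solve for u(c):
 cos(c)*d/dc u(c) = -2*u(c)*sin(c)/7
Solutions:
 u(c) = C1*cos(c)^(2/7)


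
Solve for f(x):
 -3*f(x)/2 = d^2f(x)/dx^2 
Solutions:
 f(x) = C1*sin(sqrt(6)*x/2) + C2*cos(sqrt(6)*x/2)


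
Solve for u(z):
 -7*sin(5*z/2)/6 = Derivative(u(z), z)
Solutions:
 u(z) = C1 + 7*cos(5*z/2)/15


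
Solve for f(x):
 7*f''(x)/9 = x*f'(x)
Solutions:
 f(x) = C1 + C2*erfi(3*sqrt(14)*x/14)


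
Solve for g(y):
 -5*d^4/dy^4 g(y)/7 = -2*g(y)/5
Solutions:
 g(y) = C1*exp(-14^(1/4)*sqrt(5)*y/5) + C2*exp(14^(1/4)*sqrt(5)*y/5) + C3*sin(14^(1/4)*sqrt(5)*y/5) + C4*cos(14^(1/4)*sqrt(5)*y/5)


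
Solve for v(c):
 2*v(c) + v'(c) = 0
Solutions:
 v(c) = C1*exp(-2*c)


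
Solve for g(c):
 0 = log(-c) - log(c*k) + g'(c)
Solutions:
 g(c) = C1 + c*log(-k)


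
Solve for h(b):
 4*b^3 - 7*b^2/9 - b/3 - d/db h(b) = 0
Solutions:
 h(b) = C1 + b^4 - 7*b^3/27 - b^2/6


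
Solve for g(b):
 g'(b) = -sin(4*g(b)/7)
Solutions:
 b + 7*log(cos(4*g(b)/7) - 1)/8 - 7*log(cos(4*g(b)/7) + 1)/8 = C1


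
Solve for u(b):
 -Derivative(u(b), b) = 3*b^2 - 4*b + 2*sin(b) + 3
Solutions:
 u(b) = C1 - b^3 + 2*b^2 - 3*b + 2*cos(b)


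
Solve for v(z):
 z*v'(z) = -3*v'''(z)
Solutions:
 v(z) = C1 + Integral(C2*airyai(-3^(2/3)*z/3) + C3*airybi(-3^(2/3)*z/3), z)


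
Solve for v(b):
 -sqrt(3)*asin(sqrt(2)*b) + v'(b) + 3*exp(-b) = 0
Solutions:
 v(b) = C1 + sqrt(3)*b*asin(sqrt(2)*b) + sqrt(6)*sqrt(1 - 2*b^2)/2 + 3*exp(-b)


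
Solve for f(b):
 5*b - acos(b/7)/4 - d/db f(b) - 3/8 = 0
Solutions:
 f(b) = C1 + 5*b^2/2 - b*acos(b/7)/4 - 3*b/8 + sqrt(49 - b^2)/4


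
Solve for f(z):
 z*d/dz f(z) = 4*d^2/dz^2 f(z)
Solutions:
 f(z) = C1 + C2*erfi(sqrt(2)*z/4)


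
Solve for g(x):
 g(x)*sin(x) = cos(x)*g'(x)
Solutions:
 g(x) = C1/cos(x)


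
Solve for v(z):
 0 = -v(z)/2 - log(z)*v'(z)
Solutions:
 v(z) = C1*exp(-li(z)/2)


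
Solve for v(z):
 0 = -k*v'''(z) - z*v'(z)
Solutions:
 v(z) = C1 + Integral(C2*airyai(z*(-1/k)^(1/3)) + C3*airybi(z*(-1/k)^(1/3)), z)


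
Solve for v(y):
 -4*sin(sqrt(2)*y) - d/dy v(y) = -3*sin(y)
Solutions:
 v(y) = C1 - 3*cos(y) + 2*sqrt(2)*cos(sqrt(2)*y)


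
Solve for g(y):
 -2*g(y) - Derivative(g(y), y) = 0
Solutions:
 g(y) = C1*exp(-2*y)


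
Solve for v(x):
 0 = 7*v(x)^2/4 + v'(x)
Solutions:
 v(x) = 4/(C1 + 7*x)


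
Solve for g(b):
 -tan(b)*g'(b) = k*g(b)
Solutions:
 g(b) = C1*exp(-k*log(sin(b)))


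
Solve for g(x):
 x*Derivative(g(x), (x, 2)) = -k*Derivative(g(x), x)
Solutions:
 g(x) = C1 + x^(1 - re(k))*(C2*sin(log(x)*Abs(im(k))) + C3*cos(log(x)*im(k)))


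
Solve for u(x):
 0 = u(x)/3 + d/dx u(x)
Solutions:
 u(x) = C1*exp(-x/3)


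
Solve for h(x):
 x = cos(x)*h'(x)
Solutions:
 h(x) = C1 + Integral(x/cos(x), x)


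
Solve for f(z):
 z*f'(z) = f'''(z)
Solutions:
 f(z) = C1 + Integral(C2*airyai(z) + C3*airybi(z), z)


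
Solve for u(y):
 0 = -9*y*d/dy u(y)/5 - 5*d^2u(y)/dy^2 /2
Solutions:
 u(y) = C1 + C2*erf(3*y/5)


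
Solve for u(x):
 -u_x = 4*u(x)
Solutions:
 u(x) = C1*exp(-4*x)


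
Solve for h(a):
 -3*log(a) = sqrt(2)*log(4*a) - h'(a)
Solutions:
 h(a) = C1 + sqrt(2)*a*log(a) + 3*a*log(a) - 3*a - sqrt(2)*a + 2*sqrt(2)*a*log(2)


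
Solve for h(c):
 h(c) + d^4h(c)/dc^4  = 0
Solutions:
 h(c) = (C1*sin(sqrt(2)*c/2) + C2*cos(sqrt(2)*c/2))*exp(-sqrt(2)*c/2) + (C3*sin(sqrt(2)*c/2) + C4*cos(sqrt(2)*c/2))*exp(sqrt(2)*c/2)


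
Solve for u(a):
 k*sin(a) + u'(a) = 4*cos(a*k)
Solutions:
 u(a) = C1 + k*cos(a) + 4*sin(a*k)/k


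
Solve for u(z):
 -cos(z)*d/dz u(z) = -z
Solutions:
 u(z) = C1 + Integral(z/cos(z), z)


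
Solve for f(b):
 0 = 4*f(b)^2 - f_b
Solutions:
 f(b) = -1/(C1 + 4*b)


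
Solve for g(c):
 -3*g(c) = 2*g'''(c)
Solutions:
 g(c) = C3*exp(-2^(2/3)*3^(1/3)*c/2) + (C1*sin(2^(2/3)*3^(5/6)*c/4) + C2*cos(2^(2/3)*3^(5/6)*c/4))*exp(2^(2/3)*3^(1/3)*c/4)


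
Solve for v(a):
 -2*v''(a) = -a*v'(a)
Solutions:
 v(a) = C1 + C2*erfi(a/2)


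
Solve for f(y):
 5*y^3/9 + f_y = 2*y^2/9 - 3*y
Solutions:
 f(y) = C1 - 5*y^4/36 + 2*y^3/27 - 3*y^2/2


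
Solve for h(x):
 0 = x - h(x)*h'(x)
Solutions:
 h(x) = -sqrt(C1 + x^2)
 h(x) = sqrt(C1 + x^2)


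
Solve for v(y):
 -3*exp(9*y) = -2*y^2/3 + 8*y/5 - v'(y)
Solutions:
 v(y) = C1 - 2*y^3/9 + 4*y^2/5 + exp(9*y)/3


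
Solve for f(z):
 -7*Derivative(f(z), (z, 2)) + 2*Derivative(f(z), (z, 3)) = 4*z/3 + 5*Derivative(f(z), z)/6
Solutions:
 f(z) = C1 + C2*exp(z*(21 - sqrt(501))/12) + C3*exp(z*(21 + sqrt(501))/12) - 4*z^2/5 + 336*z/25


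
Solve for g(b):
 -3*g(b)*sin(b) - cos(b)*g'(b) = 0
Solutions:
 g(b) = C1*cos(b)^3


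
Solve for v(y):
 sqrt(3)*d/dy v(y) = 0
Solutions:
 v(y) = C1


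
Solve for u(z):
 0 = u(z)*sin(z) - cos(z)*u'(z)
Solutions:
 u(z) = C1/cos(z)


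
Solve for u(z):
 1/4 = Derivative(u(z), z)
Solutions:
 u(z) = C1 + z/4


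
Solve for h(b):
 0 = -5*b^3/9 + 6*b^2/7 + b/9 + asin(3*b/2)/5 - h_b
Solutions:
 h(b) = C1 - 5*b^4/36 + 2*b^3/7 + b^2/18 + b*asin(3*b/2)/5 + sqrt(4 - 9*b^2)/15


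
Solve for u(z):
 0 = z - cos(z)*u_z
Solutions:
 u(z) = C1 + Integral(z/cos(z), z)


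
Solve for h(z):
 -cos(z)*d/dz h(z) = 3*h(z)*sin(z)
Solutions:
 h(z) = C1*cos(z)^3


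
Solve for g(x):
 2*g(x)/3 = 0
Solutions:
 g(x) = 0


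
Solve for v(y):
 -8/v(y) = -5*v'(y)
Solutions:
 v(y) = -sqrt(C1 + 80*y)/5
 v(y) = sqrt(C1 + 80*y)/5


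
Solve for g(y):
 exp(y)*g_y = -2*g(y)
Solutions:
 g(y) = C1*exp(2*exp(-y))


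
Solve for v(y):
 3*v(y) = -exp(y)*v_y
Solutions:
 v(y) = C1*exp(3*exp(-y))


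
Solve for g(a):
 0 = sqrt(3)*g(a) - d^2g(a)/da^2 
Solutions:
 g(a) = C1*exp(-3^(1/4)*a) + C2*exp(3^(1/4)*a)


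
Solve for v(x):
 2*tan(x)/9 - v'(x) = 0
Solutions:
 v(x) = C1 - 2*log(cos(x))/9


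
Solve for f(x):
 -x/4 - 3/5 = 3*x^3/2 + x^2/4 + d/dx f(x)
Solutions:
 f(x) = C1 - 3*x^4/8 - x^3/12 - x^2/8 - 3*x/5


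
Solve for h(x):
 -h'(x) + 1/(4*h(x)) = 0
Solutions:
 h(x) = -sqrt(C1 + 2*x)/2
 h(x) = sqrt(C1 + 2*x)/2


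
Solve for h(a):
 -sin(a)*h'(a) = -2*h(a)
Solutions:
 h(a) = C1*(cos(a) - 1)/(cos(a) + 1)


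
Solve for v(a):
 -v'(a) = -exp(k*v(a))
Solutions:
 v(a) = Piecewise((log(-1/(C1*k + a*k))/k, Ne(k, 0)), (nan, True))
 v(a) = Piecewise((C1 + a, Eq(k, 0)), (nan, True))


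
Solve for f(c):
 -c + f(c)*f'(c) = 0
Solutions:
 f(c) = -sqrt(C1 + c^2)
 f(c) = sqrt(C1 + c^2)


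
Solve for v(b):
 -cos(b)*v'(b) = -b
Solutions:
 v(b) = C1 + Integral(b/cos(b), b)


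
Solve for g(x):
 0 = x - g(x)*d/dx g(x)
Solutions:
 g(x) = -sqrt(C1 + x^2)
 g(x) = sqrt(C1 + x^2)


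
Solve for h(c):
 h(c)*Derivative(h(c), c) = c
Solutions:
 h(c) = -sqrt(C1 + c^2)
 h(c) = sqrt(C1 + c^2)


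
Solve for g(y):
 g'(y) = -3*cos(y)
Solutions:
 g(y) = C1 - 3*sin(y)


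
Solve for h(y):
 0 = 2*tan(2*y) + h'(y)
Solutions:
 h(y) = C1 + log(cos(2*y))


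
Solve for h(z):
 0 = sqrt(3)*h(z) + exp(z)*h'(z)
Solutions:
 h(z) = C1*exp(sqrt(3)*exp(-z))


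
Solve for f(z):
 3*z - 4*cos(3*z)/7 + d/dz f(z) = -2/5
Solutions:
 f(z) = C1 - 3*z^2/2 - 2*z/5 + 4*sin(3*z)/21


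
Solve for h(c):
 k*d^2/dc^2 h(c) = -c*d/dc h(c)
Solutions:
 h(c) = C1 + C2*sqrt(k)*erf(sqrt(2)*c*sqrt(1/k)/2)


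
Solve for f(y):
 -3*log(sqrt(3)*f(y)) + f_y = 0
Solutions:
 -2*Integral(1/(2*log(_y) + log(3)), (_y, f(y)))/3 = C1 - y


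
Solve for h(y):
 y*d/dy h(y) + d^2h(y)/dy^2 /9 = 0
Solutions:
 h(y) = C1 + C2*erf(3*sqrt(2)*y/2)


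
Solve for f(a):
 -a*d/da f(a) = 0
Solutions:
 f(a) = C1


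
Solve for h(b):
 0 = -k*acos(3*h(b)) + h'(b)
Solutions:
 Integral(1/acos(3*_y), (_y, h(b))) = C1 + b*k


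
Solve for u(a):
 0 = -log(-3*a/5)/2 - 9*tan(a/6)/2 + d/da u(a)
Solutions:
 u(a) = C1 + a*log(-a)/2 - a*log(5) - a/2 + a*log(15)/2 - 27*log(cos(a/6))


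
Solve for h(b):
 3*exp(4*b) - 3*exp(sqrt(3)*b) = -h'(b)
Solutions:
 h(b) = C1 - 3*exp(4*b)/4 + sqrt(3)*exp(sqrt(3)*b)


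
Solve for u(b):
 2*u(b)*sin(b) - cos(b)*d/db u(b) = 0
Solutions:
 u(b) = C1/cos(b)^2


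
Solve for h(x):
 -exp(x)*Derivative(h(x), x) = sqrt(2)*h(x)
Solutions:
 h(x) = C1*exp(sqrt(2)*exp(-x))


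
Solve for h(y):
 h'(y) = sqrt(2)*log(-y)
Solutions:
 h(y) = C1 + sqrt(2)*y*log(-y) - sqrt(2)*y


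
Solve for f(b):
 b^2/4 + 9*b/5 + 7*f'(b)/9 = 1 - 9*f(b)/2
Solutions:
 f(b) = C1*exp(-81*b/14) - b^2/18 - 1388*b/3645 + 85042/295245


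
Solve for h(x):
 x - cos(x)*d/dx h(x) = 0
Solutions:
 h(x) = C1 + Integral(x/cos(x), x)


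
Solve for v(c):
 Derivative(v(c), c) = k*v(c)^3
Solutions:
 v(c) = -sqrt(2)*sqrt(-1/(C1 + c*k))/2
 v(c) = sqrt(2)*sqrt(-1/(C1 + c*k))/2


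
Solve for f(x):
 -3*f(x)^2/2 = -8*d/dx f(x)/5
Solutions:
 f(x) = -16/(C1 + 15*x)


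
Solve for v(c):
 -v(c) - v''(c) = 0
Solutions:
 v(c) = C1*sin(c) + C2*cos(c)


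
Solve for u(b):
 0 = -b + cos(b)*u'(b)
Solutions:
 u(b) = C1 + Integral(b/cos(b), b)


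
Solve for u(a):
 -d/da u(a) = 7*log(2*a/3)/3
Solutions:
 u(a) = C1 - 7*a*log(a)/3 - 7*a*log(2)/3 + 7*a/3 + 7*a*log(3)/3


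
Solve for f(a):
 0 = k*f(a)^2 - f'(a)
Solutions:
 f(a) = -1/(C1 + a*k)


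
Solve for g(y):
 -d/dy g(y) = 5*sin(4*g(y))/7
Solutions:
 5*y/7 + log(cos(4*g(y)) - 1)/8 - log(cos(4*g(y)) + 1)/8 = C1


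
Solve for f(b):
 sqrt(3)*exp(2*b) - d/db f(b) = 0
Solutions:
 f(b) = C1 + sqrt(3)*exp(2*b)/2


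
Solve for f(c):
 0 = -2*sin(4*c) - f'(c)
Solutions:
 f(c) = C1 + cos(4*c)/2


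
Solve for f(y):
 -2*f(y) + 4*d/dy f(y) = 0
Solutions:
 f(y) = C1*exp(y/2)


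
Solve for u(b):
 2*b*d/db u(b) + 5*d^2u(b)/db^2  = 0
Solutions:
 u(b) = C1 + C2*erf(sqrt(5)*b/5)


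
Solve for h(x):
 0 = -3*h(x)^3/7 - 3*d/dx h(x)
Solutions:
 h(x) = -sqrt(14)*sqrt(-1/(C1 - x))/2
 h(x) = sqrt(14)*sqrt(-1/(C1 - x))/2


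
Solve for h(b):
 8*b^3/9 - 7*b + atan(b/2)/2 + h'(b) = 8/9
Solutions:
 h(b) = C1 - 2*b^4/9 + 7*b^2/2 - b*atan(b/2)/2 + 8*b/9 + log(b^2 + 4)/2


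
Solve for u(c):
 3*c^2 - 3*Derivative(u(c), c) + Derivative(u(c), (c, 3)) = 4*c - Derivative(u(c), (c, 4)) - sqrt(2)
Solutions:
 u(c) = C1 + C2*exp(-c*(2*2^(1/3)/(9*sqrt(77) + 79)^(1/3) + 4 + 2^(2/3)*(9*sqrt(77) + 79)^(1/3))/12)*sin(2^(1/3)*sqrt(3)*c*(-2^(1/3)*(9*sqrt(77) + 79)^(1/3) + 2/(9*sqrt(77) + 79)^(1/3))/12) + C3*exp(-c*(2*2^(1/3)/(9*sqrt(77) + 79)^(1/3) + 4 + 2^(2/3)*(9*sqrt(77) + 79)^(1/3))/12)*cos(2^(1/3)*sqrt(3)*c*(-2^(1/3)*(9*sqrt(77) + 79)^(1/3) + 2/(9*sqrt(77) + 79)^(1/3))/12) + C4*exp(c*(-2 + 2*2^(1/3)/(9*sqrt(77) + 79)^(1/3) + 2^(2/3)*(9*sqrt(77) + 79)^(1/3))/6) + c^3/3 - 2*c^2/3 + sqrt(2)*c/3 + 2*c/3


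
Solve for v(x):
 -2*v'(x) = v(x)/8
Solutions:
 v(x) = C1*exp(-x/16)


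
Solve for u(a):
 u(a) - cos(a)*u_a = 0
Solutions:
 u(a) = C1*sqrt(sin(a) + 1)/sqrt(sin(a) - 1)


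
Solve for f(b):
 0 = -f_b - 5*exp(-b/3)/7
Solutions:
 f(b) = C1 + 15*exp(-b/3)/7


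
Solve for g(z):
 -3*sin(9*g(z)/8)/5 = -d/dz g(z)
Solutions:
 -3*z/5 + 4*log(cos(9*g(z)/8) - 1)/9 - 4*log(cos(9*g(z)/8) + 1)/9 = C1


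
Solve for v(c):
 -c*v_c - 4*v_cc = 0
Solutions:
 v(c) = C1 + C2*erf(sqrt(2)*c/4)


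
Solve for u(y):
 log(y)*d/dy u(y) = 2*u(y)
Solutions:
 u(y) = C1*exp(2*li(y))


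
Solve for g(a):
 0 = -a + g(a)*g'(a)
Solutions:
 g(a) = -sqrt(C1 + a^2)
 g(a) = sqrt(C1 + a^2)


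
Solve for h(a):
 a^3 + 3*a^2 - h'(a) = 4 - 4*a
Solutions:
 h(a) = C1 + a^4/4 + a^3 + 2*a^2 - 4*a


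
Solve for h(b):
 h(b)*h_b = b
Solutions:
 h(b) = -sqrt(C1 + b^2)
 h(b) = sqrt(C1 + b^2)


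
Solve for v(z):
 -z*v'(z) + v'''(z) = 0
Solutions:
 v(z) = C1 + Integral(C2*airyai(z) + C3*airybi(z), z)


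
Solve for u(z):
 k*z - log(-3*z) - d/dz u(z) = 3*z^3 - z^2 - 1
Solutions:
 u(z) = C1 + k*z^2/2 - 3*z^4/4 + z^3/3 - z*log(-z) + z*(2 - log(3))


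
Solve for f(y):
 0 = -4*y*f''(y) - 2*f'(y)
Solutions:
 f(y) = C1 + C2*sqrt(y)


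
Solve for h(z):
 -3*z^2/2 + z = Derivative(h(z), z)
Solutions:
 h(z) = C1 - z^3/2 + z^2/2


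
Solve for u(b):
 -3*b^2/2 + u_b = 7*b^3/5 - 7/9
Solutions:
 u(b) = C1 + 7*b^4/20 + b^3/2 - 7*b/9


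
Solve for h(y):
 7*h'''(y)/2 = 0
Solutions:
 h(y) = C1 + C2*y + C3*y^2


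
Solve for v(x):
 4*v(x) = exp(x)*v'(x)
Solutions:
 v(x) = C1*exp(-4*exp(-x))


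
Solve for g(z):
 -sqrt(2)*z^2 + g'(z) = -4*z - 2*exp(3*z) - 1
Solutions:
 g(z) = C1 + sqrt(2)*z^3/3 - 2*z^2 - z - 2*exp(3*z)/3


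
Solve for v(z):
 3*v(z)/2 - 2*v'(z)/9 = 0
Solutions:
 v(z) = C1*exp(27*z/4)


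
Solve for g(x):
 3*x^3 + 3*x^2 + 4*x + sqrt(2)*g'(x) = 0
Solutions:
 g(x) = C1 - 3*sqrt(2)*x^4/8 - sqrt(2)*x^3/2 - sqrt(2)*x^2


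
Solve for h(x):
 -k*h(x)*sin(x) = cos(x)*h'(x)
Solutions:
 h(x) = C1*exp(k*log(cos(x)))


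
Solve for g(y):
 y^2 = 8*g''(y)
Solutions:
 g(y) = C1 + C2*y + y^4/96


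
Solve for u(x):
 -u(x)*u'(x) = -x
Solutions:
 u(x) = -sqrt(C1 + x^2)
 u(x) = sqrt(C1 + x^2)


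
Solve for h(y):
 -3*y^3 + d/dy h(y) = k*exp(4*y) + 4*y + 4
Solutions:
 h(y) = C1 + k*exp(4*y)/4 + 3*y^4/4 + 2*y^2 + 4*y


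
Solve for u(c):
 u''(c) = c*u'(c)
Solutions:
 u(c) = C1 + C2*erfi(sqrt(2)*c/2)


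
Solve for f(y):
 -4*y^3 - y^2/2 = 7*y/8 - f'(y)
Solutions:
 f(y) = C1 + y^4 + y^3/6 + 7*y^2/16


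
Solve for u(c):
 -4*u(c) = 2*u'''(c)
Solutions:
 u(c) = C3*exp(-2^(1/3)*c) + (C1*sin(2^(1/3)*sqrt(3)*c/2) + C2*cos(2^(1/3)*sqrt(3)*c/2))*exp(2^(1/3)*c/2)


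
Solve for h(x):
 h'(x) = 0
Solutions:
 h(x) = C1


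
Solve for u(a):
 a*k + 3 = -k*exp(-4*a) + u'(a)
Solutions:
 u(a) = C1 + a^2*k/2 + 3*a - k*exp(-4*a)/4


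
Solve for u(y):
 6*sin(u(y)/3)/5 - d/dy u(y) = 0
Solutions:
 -6*y/5 + 3*log(cos(u(y)/3) - 1)/2 - 3*log(cos(u(y)/3) + 1)/2 = C1


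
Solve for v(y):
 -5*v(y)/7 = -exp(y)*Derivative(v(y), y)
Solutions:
 v(y) = C1*exp(-5*exp(-y)/7)


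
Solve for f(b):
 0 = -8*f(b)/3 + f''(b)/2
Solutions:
 f(b) = C1*exp(-4*sqrt(3)*b/3) + C2*exp(4*sqrt(3)*b/3)


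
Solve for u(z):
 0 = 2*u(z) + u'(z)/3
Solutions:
 u(z) = C1*exp(-6*z)


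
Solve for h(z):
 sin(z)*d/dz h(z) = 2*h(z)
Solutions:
 h(z) = C1*(cos(z) - 1)/(cos(z) + 1)


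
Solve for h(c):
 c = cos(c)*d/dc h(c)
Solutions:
 h(c) = C1 + Integral(c/cos(c), c)


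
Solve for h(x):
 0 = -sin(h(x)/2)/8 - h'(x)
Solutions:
 x/8 + log(cos(h(x)/2) - 1) - log(cos(h(x)/2) + 1) = C1


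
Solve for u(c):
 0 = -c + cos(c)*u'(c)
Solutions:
 u(c) = C1 + Integral(c/cos(c), c)


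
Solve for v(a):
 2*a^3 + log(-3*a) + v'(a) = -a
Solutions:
 v(a) = C1 - a^4/2 - a^2/2 - a*log(-a) + a*(1 - log(3))


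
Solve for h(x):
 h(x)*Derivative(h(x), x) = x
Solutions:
 h(x) = -sqrt(C1 + x^2)
 h(x) = sqrt(C1 + x^2)


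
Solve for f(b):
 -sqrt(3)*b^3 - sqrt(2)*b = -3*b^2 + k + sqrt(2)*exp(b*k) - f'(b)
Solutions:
 f(b) = C1 + sqrt(3)*b^4/4 - b^3 + sqrt(2)*b^2/2 + b*k + sqrt(2)*exp(b*k)/k


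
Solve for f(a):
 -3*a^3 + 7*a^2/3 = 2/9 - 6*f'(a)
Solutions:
 f(a) = C1 + a^4/8 - 7*a^3/54 + a/27


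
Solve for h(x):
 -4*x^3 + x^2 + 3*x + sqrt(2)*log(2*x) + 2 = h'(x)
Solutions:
 h(x) = C1 - x^4 + x^3/3 + 3*x^2/2 + sqrt(2)*x*log(x) - sqrt(2)*x + sqrt(2)*x*log(2) + 2*x


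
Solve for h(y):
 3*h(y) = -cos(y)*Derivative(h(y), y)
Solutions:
 h(y) = C1*(sin(y) - 1)^(3/2)/(sin(y) + 1)^(3/2)


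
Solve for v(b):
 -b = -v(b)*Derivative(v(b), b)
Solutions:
 v(b) = -sqrt(C1 + b^2)
 v(b) = sqrt(C1 + b^2)


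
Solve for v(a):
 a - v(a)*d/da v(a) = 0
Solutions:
 v(a) = -sqrt(C1 + a^2)
 v(a) = sqrt(C1 + a^2)


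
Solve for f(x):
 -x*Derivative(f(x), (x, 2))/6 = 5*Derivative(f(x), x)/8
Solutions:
 f(x) = C1 + C2/x^(11/4)


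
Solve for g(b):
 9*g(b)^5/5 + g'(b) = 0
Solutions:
 g(b) = -5^(1/4)*(1/(C1 + 36*b))^(1/4)
 g(b) = 5^(1/4)*(1/(C1 + 36*b))^(1/4)
 g(b) = -5^(1/4)*I*(1/(C1 + 36*b))^(1/4)
 g(b) = 5^(1/4)*I*(1/(C1 + 36*b))^(1/4)


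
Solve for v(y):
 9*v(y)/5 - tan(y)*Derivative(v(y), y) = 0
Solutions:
 v(y) = C1*sin(y)^(9/5)


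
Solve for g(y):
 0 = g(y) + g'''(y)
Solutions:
 g(y) = C3*exp(-y) + (C1*sin(sqrt(3)*y/2) + C2*cos(sqrt(3)*y/2))*exp(y/2)


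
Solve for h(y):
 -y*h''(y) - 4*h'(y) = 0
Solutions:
 h(y) = C1 + C2/y^3


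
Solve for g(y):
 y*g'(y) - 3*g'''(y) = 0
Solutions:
 g(y) = C1 + Integral(C2*airyai(3^(2/3)*y/3) + C3*airybi(3^(2/3)*y/3), y)


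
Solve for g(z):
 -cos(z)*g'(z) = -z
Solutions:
 g(z) = C1 + Integral(z/cos(z), z)


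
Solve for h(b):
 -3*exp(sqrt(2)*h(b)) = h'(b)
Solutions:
 h(b) = sqrt(2)*(2*log(1/(C1 + 3*b)) - log(2))/4


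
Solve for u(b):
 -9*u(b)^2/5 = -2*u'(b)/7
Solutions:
 u(b) = -10/(C1 + 63*b)


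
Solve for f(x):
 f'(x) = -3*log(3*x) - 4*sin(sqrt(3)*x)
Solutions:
 f(x) = C1 - 3*x*log(x) - 3*x*log(3) + 3*x + 4*sqrt(3)*cos(sqrt(3)*x)/3


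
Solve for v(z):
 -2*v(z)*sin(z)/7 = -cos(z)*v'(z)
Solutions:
 v(z) = C1/cos(z)^(2/7)


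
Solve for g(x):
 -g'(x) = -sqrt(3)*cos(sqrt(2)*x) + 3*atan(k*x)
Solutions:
 g(x) = C1 - 3*Piecewise((x*atan(k*x) - log(k^2*x^2 + 1)/(2*k), Ne(k, 0)), (0, True)) + sqrt(6)*sin(sqrt(2)*x)/2


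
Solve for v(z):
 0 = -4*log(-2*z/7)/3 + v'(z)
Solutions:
 v(z) = C1 + 4*z*log(-z)/3 + 4*z*(-log(7) - 1 + log(2))/3


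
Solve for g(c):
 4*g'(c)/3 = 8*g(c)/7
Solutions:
 g(c) = C1*exp(6*c/7)


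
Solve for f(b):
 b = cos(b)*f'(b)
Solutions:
 f(b) = C1 + Integral(b/cos(b), b)


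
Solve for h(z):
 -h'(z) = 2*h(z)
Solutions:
 h(z) = C1*exp(-2*z)


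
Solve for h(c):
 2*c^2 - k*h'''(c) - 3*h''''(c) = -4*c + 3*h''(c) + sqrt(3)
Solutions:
 h(c) = C1 + C2*c + C3*exp(c*(-k + sqrt(k^2 - 36))/6) + C4*exp(-c*(k + sqrt(k^2 - 36))/6) + c^4/18 + 2*c^3*(3 - k)/27 + c^2*(4*k^2 - 12*k - 36 - 9*sqrt(3))/54


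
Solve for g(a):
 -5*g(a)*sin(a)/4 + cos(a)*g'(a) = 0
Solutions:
 g(a) = C1/cos(a)^(5/4)


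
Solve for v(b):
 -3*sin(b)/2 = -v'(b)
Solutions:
 v(b) = C1 - 3*cos(b)/2


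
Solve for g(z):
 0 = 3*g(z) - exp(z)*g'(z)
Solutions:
 g(z) = C1*exp(-3*exp(-z))


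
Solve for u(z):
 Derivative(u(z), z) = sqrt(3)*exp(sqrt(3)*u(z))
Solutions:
 u(z) = sqrt(3)*(2*log(-1/(C1 + sqrt(3)*z)) - log(3))/6


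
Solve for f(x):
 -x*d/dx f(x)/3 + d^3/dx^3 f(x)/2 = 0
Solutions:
 f(x) = C1 + Integral(C2*airyai(2^(1/3)*3^(2/3)*x/3) + C3*airybi(2^(1/3)*3^(2/3)*x/3), x)


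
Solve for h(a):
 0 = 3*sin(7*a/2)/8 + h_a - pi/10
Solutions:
 h(a) = C1 + pi*a/10 + 3*cos(7*a/2)/28


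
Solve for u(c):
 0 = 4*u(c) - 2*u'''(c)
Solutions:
 u(c) = C3*exp(2^(1/3)*c) + (C1*sin(2^(1/3)*sqrt(3)*c/2) + C2*cos(2^(1/3)*sqrt(3)*c/2))*exp(-2^(1/3)*c/2)


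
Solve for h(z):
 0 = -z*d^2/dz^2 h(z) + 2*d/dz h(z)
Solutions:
 h(z) = C1 + C2*z^3


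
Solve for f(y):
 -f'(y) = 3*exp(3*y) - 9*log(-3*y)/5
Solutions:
 f(y) = C1 + 9*y*log(-y)/5 + 9*y*(-1 + log(3))/5 - exp(3*y)


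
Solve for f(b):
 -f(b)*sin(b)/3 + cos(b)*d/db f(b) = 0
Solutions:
 f(b) = C1/cos(b)^(1/3)


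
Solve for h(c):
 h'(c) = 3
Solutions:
 h(c) = C1 + 3*c


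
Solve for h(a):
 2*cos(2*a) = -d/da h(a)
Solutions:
 h(a) = C1 - sin(2*a)


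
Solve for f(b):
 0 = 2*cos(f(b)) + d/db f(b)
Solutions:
 f(b) = pi - asin((C1 + exp(4*b))/(C1 - exp(4*b)))
 f(b) = asin((C1 + exp(4*b))/(C1 - exp(4*b)))


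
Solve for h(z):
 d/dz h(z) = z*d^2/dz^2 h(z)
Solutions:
 h(z) = C1 + C2*z^2


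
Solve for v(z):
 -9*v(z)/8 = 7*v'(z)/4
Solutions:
 v(z) = C1*exp(-9*z/14)


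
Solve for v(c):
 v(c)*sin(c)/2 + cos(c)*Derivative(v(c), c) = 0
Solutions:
 v(c) = C1*sqrt(cos(c))


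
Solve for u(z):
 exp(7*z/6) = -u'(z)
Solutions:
 u(z) = C1 - 6*exp(7*z/6)/7


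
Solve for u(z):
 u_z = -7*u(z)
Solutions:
 u(z) = C1*exp(-7*z)


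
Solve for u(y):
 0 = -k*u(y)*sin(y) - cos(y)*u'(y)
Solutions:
 u(y) = C1*exp(k*log(cos(y)))


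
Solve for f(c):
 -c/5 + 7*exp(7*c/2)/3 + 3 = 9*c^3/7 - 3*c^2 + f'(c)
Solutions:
 f(c) = C1 - 9*c^4/28 + c^3 - c^2/10 + 3*c + 2*exp(7*c/2)/3


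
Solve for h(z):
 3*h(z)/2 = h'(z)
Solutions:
 h(z) = C1*exp(3*z/2)


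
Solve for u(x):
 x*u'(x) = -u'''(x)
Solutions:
 u(x) = C1 + Integral(C2*airyai(-x) + C3*airybi(-x), x)


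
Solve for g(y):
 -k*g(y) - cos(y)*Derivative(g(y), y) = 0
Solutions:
 g(y) = C1*exp(k*(log(sin(y) - 1) - log(sin(y) + 1))/2)


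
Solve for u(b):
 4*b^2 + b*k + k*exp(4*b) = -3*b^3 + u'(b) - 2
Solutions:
 u(b) = C1 + 3*b^4/4 + 4*b^3/3 + b^2*k/2 + 2*b + k*exp(4*b)/4


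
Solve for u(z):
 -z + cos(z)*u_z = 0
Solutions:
 u(z) = C1 + Integral(z/cos(z), z)


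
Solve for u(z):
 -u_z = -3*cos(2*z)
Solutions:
 u(z) = C1 + 3*sin(2*z)/2


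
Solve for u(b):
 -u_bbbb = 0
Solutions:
 u(b) = C1 + C2*b + C3*b^2 + C4*b^3


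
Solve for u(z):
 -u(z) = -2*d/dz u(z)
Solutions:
 u(z) = C1*exp(z/2)


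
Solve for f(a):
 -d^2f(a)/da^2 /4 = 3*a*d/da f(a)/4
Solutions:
 f(a) = C1 + C2*erf(sqrt(6)*a/2)


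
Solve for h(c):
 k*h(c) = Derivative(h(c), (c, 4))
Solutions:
 h(c) = C1*exp(-c*k^(1/4)) + C2*exp(c*k^(1/4)) + C3*exp(-I*c*k^(1/4)) + C4*exp(I*c*k^(1/4))


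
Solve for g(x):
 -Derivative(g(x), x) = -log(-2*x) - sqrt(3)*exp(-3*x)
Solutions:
 g(x) = C1 + x*log(-x) + x*(-1 + log(2)) - sqrt(3)*exp(-3*x)/3


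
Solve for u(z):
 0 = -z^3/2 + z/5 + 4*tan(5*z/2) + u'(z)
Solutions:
 u(z) = C1 + z^4/8 - z^2/10 + 8*log(cos(5*z/2))/5


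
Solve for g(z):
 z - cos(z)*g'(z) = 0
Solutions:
 g(z) = C1 + Integral(z/cos(z), z)


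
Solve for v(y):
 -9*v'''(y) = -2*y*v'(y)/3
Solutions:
 v(y) = C1 + Integral(C2*airyai(2^(1/3)*y/3) + C3*airybi(2^(1/3)*y/3), y)


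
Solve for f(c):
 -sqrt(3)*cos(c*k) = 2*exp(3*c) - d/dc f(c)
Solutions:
 f(c) = C1 + 2*exp(3*c)/3 + sqrt(3)*sin(c*k)/k


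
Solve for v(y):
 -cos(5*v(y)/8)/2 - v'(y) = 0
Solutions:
 y/2 - 4*log(sin(5*v(y)/8) - 1)/5 + 4*log(sin(5*v(y)/8) + 1)/5 = C1


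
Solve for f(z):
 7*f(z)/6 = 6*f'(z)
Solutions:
 f(z) = C1*exp(7*z/36)


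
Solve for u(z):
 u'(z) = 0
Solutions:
 u(z) = C1


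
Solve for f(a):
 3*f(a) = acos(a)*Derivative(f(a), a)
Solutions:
 f(a) = C1*exp(3*Integral(1/acos(a), a))


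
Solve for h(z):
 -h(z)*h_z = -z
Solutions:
 h(z) = -sqrt(C1 + z^2)
 h(z) = sqrt(C1 + z^2)


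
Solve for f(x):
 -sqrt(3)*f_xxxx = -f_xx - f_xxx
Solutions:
 f(x) = C1 + C2*x + C3*exp(sqrt(3)*x*(1 - sqrt(1 + 4*sqrt(3)))/6) + C4*exp(sqrt(3)*x*(1 + sqrt(1 + 4*sqrt(3)))/6)


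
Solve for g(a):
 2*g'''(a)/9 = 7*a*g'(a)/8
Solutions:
 g(a) = C1 + Integral(C2*airyai(2^(2/3)*63^(1/3)*a/4) + C3*airybi(2^(2/3)*63^(1/3)*a/4), a)


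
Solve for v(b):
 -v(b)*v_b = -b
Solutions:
 v(b) = -sqrt(C1 + b^2)
 v(b) = sqrt(C1 + b^2)


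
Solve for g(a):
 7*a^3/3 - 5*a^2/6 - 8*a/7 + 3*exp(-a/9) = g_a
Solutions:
 g(a) = C1 + 7*a^4/12 - 5*a^3/18 - 4*a^2/7 - 27*exp(-a/9)


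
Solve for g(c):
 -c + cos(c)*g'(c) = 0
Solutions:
 g(c) = C1 + Integral(c/cos(c), c)


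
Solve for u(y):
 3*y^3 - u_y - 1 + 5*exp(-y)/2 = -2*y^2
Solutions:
 u(y) = C1 + 3*y^4/4 + 2*y^3/3 - y - 5*exp(-y)/2


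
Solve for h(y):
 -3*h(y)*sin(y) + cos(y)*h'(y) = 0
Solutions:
 h(y) = C1/cos(y)^3


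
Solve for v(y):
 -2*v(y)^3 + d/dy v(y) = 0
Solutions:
 v(y) = -sqrt(2)*sqrt(-1/(C1 + 2*y))/2
 v(y) = sqrt(2)*sqrt(-1/(C1 + 2*y))/2


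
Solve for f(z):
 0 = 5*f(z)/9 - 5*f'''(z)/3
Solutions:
 f(z) = C3*exp(3^(2/3)*z/3) + (C1*sin(3^(1/6)*z/2) + C2*cos(3^(1/6)*z/2))*exp(-3^(2/3)*z/6)


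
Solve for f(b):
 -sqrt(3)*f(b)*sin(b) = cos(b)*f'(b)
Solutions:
 f(b) = C1*cos(b)^(sqrt(3))


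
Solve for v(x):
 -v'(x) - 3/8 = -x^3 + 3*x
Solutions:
 v(x) = C1 + x^4/4 - 3*x^2/2 - 3*x/8


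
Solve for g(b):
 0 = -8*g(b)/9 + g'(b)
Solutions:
 g(b) = C1*exp(8*b/9)


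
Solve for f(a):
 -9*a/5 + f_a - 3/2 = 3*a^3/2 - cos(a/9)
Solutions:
 f(a) = C1 + 3*a^4/8 + 9*a^2/10 + 3*a/2 - 9*sin(a/9)


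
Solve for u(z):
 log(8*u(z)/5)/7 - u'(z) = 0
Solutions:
 -7*Integral(1/(log(_y) - log(5) + 3*log(2)), (_y, u(z))) = C1 - z


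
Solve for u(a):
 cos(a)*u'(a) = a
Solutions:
 u(a) = C1 + Integral(a/cos(a), a)


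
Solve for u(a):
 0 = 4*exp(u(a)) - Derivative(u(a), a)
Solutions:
 u(a) = log(-1/(C1 + 4*a))


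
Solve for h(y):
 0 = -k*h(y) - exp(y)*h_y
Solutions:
 h(y) = C1*exp(k*exp(-y))


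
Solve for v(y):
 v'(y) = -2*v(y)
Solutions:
 v(y) = C1*exp(-2*y)


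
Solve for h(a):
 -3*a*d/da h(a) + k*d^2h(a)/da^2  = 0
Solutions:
 h(a) = C1 + C2*erf(sqrt(6)*a*sqrt(-1/k)/2)/sqrt(-1/k)


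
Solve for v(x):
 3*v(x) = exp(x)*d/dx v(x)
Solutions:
 v(x) = C1*exp(-3*exp(-x))


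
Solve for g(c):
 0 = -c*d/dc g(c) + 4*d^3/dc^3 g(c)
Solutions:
 g(c) = C1 + Integral(C2*airyai(2^(1/3)*c/2) + C3*airybi(2^(1/3)*c/2), c)


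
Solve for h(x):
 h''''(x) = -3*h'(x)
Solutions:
 h(x) = C1 + C4*exp(-3^(1/3)*x) + (C2*sin(3^(5/6)*x/2) + C3*cos(3^(5/6)*x/2))*exp(3^(1/3)*x/2)


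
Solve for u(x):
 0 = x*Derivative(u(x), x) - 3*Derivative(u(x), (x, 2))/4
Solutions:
 u(x) = C1 + C2*erfi(sqrt(6)*x/3)


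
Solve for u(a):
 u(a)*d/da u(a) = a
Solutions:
 u(a) = -sqrt(C1 + a^2)
 u(a) = sqrt(C1 + a^2)


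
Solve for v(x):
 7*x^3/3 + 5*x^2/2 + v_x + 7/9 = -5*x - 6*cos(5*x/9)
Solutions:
 v(x) = C1 - 7*x^4/12 - 5*x^3/6 - 5*x^2/2 - 7*x/9 - 54*sin(5*x/9)/5


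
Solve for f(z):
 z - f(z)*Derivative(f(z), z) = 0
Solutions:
 f(z) = -sqrt(C1 + z^2)
 f(z) = sqrt(C1 + z^2)


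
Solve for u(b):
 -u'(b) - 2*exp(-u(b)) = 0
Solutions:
 u(b) = log(C1 - 2*b)


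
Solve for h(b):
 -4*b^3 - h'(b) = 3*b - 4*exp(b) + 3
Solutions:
 h(b) = C1 - b^4 - 3*b^2/2 - 3*b + 4*exp(b)


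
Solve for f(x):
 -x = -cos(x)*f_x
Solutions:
 f(x) = C1 + Integral(x/cos(x), x)


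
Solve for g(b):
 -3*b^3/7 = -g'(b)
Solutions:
 g(b) = C1 + 3*b^4/28


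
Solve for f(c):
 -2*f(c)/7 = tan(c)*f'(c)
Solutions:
 f(c) = C1/sin(c)^(2/7)


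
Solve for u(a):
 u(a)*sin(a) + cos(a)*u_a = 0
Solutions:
 u(a) = C1*cos(a)


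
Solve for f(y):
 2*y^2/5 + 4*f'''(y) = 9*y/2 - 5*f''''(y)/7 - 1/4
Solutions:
 f(y) = C1 + C2*y + C3*y^2 + C4*exp(-28*y/5) - y^5/600 + 65*y^4/1344 - 141*y^3/3136


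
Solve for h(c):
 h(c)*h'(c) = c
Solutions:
 h(c) = -sqrt(C1 + c^2)
 h(c) = sqrt(C1 + c^2)


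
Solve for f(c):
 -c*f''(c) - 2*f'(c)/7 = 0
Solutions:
 f(c) = C1 + C2*c^(5/7)


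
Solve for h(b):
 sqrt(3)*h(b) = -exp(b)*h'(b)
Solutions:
 h(b) = C1*exp(sqrt(3)*exp(-b))


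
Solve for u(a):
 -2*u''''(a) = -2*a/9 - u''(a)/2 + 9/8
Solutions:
 u(a) = C1 + C2*a + C3*exp(-a/2) + C4*exp(a/2) - 2*a^3/27 + 9*a^2/8


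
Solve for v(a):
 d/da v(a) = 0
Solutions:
 v(a) = C1


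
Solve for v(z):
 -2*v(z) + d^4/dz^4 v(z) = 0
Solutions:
 v(z) = C1*exp(-2^(1/4)*z) + C2*exp(2^(1/4)*z) + C3*sin(2^(1/4)*z) + C4*cos(2^(1/4)*z)


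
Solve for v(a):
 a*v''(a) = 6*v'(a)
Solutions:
 v(a) = C1 + C2*a^7


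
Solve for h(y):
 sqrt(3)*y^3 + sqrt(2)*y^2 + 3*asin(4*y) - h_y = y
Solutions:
 h(y) = C1 + sqrt(3)*y^4/4 + sqrt(2)*y^3/3 - y^2/2 + 3*y*asin(4*y) + 3*sqrt(1 - 16*y^2)/4


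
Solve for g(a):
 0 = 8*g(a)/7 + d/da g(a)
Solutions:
 g(a) = C1*exp(-8*a/7)


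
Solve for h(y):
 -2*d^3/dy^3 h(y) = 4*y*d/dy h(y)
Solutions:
 h(y) = C1 + Integral(C2*airyai(-2^(1/3)*y) + C3*airybi(-2^(1/3)*y), y)


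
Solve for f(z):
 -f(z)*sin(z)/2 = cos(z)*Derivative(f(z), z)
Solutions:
 f(z) = C1*sqrt(cos(z))


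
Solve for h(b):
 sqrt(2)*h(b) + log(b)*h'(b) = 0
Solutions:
 h(b) = C1*exp(-sqrt(2)*li(b))


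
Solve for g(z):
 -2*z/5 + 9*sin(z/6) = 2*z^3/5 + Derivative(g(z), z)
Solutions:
 g(z) = C1 - z^4/10 - z^2/5 - 54*cos(z/6)


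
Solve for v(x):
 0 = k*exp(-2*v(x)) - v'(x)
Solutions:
 v(x) = log(-sqrt(C1 + 2*k*x))
 v(x) = log(C1 + 2*k*x)/2


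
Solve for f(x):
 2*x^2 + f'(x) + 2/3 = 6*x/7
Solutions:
 f(x) = C1 - 2*x^3/3 + 3*x^2/7 - 2*x/3


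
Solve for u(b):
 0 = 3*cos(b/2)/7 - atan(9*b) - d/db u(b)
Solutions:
 u(b) = C1 - b*atan(9*b) + log(81*b^2 + 1)/18 + 6*sin(b/2)/7


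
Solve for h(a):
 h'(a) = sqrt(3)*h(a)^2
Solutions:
 h(a) = -1/(C1 + sqrt(3)*a)


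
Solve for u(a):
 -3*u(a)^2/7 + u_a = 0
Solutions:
 u(a) = -7/(C1 + 3*a)


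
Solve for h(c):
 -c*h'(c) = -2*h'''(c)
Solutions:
 h(c) = C1 + Integral(C2*airyai(2^(2/3)*c/2) + C3*airybi(2^(2/3)*c/2), c)


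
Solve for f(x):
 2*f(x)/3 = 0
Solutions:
 f(x) = 0


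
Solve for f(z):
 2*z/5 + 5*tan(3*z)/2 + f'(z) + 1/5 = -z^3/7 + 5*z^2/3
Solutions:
 f(z) = C1 - z^4/28 + 5*z^3/9 - z^2/5 - z/5 + 5*log(cos(3*z))/6


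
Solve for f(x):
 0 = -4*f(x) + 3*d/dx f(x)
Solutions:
 f(x) = C1*exp(4*x/3)


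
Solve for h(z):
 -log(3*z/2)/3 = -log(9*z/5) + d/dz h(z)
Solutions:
 h(z) = C1 + 2*z*log(z)/3 - z*log(5) - 2*z/3 + z*log(2)/3 + 5*z*log(3)/3


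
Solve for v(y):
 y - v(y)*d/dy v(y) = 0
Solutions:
 v(y) = -sqrt(C1 + y^2)
 v(y) = sqrt(C1 + y^2)


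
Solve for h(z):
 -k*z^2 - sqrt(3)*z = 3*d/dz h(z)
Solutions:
 h(z) = C1 - k*z^3/9 - sqrt(3)*z^2/6


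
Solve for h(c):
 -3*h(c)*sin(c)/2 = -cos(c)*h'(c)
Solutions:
 h(c) = C1/cos(c)^(3/2)


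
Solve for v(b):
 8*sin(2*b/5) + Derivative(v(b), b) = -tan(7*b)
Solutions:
 v(b) = C1 + log(cos(7*b))/7 + 20*cos(2*b/5)


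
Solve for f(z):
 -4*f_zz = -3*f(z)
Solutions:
 f(z) = C1*exp(-sqrt(3)*z/2) + C2*exp(sqrt(3)*z/2)


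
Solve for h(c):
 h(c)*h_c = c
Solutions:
 h(c) = -sqrt(C1 + c^2)
 h(c) = sqrt(C1 + c^2)


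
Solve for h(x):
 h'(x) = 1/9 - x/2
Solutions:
 h(x) = C1 - x^2/4 + x/9


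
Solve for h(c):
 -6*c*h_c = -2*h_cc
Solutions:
 h(c) = C1 + C2*erfi(sqrt(6)*c/2)


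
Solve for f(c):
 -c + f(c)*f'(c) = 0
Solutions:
 f(c) = -sqrt(C1 + c^2)
 f(c) = sqrt(C1 + c^2)


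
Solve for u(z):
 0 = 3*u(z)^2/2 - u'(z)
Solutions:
 u(z) = -2/(C1 + 3*z)


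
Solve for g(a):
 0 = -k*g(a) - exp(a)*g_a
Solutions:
 g(a) = C1*exp(k*exp(-a))


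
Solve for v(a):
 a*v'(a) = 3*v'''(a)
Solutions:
 v(a) = C1 + Integral(C2*airyai(3^(2/3)*a/3) + C3*airybi(3^(2/3)*a/3), a)


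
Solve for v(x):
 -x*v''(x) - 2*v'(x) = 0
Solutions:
 v(x) = C1 + C2/x


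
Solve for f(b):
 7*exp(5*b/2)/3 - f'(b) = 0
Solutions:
 f(b) = C1 + 14*exp(5*b/2)/15


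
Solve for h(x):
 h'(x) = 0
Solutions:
 h(x) = C1


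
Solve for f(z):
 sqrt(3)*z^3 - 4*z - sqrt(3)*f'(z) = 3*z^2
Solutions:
 f(z) = C1 + z^4/4 - sqrt(3)*z^3/3 - 2*sqrt(3)*z^2/3


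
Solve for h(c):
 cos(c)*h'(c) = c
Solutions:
 h(c) = C1 + Integral(c/cos(c), c)


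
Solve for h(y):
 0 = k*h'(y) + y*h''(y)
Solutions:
 h(y) = C1 + y^(1 - re(k))*(C2*sin(log(y)*Abs(im(k))) + C3*cos(log(y)*im(k)))


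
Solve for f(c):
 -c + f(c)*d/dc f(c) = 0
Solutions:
 f(c) = -sqrt(C1 + c^2)
 f(c) = sqrt(C1 + c^2)


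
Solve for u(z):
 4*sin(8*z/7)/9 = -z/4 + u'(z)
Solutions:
 u(z) = C1 + z^2/8 - 7*cos(8*z/7)/18


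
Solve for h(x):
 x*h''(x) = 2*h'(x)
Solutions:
 h(x) = C1 + C2*x^3


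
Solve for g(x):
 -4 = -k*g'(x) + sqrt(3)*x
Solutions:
 g(x) = C1 + sqrt(3)*x^2/(2*k) + 4*x/k


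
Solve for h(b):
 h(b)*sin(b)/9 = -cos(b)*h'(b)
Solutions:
 h(b) = C1*cos(b)^(1/9)


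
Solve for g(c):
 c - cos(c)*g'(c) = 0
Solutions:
 g(c) = C1 + Integral(c/cos(c), c)


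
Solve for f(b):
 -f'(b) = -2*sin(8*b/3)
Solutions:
 f(b) = C1 - 3*cos(8*b/3)/4


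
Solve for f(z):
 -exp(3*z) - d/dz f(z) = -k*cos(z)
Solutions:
 f(z) = C1 + k*sin(z) - exp(3*z)/3


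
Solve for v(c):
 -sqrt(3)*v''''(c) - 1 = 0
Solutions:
 v(c) = C1 + C2*c + C3*c^2 + C4*c^3 - sqrt(3)*c^4/72


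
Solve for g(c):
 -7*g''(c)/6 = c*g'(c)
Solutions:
 g(c) = C1 + C2*erf(sqrt(21)*c/7)


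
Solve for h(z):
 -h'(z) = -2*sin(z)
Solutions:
 h(z) = C1 - 2*cos(z)


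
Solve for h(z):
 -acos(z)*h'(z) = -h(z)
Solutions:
 h(z) = C1*exp(Integral(1/acos(z), z))


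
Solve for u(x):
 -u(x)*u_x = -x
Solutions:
 u(x) = -sqrt(C1 + x^2)
 u(x) = sqrt(C1 + x^2)


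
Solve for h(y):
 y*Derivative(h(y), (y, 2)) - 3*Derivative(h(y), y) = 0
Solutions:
 h(y) = C1 + C2*y^4


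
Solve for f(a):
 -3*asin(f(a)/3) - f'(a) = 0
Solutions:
 Integral(1/asin(_y/3), (_y, f(a))) = C1 - 3*a


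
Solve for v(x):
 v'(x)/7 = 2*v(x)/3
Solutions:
 v(x) = C1*exp(14*x/3)


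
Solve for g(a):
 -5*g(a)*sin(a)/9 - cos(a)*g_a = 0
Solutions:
 g(a) = C1*cos(a)^(5/9)


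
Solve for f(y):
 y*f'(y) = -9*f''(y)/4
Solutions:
 f(y) = C1 + C2*erf(sqrt(2)*y/3)


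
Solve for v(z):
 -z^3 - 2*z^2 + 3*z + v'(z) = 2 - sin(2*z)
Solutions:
 v(z) = C1 + z^4/4 + 2*z^3/3 - 3*z^2/2 + 2*z + cos(2*z)/2


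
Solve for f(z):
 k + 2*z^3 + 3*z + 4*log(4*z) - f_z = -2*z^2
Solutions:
 f(z) = C1 + k*z + z^4/2 + 2*z^3/3 + 3*z^2/2 + 4*z*log(z) - 4*z + z*log(256)


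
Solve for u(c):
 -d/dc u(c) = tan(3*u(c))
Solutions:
 u(c) = -asin(C1*exp(-3*c))/3 + pi/3
 u(c) = asin(C1*exp(-3*c))/3


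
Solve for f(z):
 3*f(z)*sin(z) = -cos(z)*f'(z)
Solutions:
 f(z) = C1*cos(z)^3


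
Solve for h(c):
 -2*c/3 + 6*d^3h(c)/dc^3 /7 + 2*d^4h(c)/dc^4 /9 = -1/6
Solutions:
 h(c) = C1 + C2*c + C3*c^2 + C4*exp(-27*c/7) + 7*c^4/216 - 385*c^3/5832


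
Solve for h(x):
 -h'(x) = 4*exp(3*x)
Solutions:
 h(x) = C1 - 4*exp(3*x)/3


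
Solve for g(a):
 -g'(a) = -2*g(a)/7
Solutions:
 g(a) = C1*exp(2*a/7)


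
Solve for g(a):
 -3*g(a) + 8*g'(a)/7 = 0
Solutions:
 g(a) = C1*exp(21*a/8)


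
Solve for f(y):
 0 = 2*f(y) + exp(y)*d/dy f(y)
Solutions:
 f(y) = C1*exp(2*exp(-y))


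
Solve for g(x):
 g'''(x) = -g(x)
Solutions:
 g(x) = C3*exp(-x) + (C1*sin(sqrt(3)*x/2) + C2*cos(sqrt(3)*x/2))*exp(x/2)


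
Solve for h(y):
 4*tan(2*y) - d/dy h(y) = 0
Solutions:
 h(y) = C1 - 2*log(cos(2*y))


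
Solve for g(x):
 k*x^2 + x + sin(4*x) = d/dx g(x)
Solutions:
 g(x) = C1 + k*x^3/3 + x^2/2 - cos(4*x)/4


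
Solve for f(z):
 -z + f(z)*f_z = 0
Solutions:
 f(z) = -sqrt(C1 + z^2)
 f(z) = sqrt(C1 + z^2)


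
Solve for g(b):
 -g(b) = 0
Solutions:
 g(b) = 0


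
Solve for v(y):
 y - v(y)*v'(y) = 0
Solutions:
 v(y) = -sqrt(C1 + y^2)
 v(y) = sqrt(C1 + y^2)


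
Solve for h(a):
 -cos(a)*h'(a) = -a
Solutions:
 h(a) = C1 + Integral(a/cos(a), a)


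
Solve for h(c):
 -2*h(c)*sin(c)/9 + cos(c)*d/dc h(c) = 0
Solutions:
 h(c) = C1/cos(c)^(2/9)


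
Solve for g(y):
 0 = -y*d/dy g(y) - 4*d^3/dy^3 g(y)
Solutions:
 g(y) = C1 + Integral(C2*airyai(-2^(1/3)*y/2) + C3*airybi(-2^(1/3)*y/2), y)


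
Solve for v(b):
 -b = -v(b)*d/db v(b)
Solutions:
 v(b) = -sqrt(C1 + b^2)
 v(b) = sqrt(C1 + b^2)


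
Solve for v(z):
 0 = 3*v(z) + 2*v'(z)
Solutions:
 v(z) = C1*exp(-3*z/2)


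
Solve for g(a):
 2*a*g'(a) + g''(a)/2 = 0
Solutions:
 g(a) = C1 + C2*erf(sqrt(2)*a)


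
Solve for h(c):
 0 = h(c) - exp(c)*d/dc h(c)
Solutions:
 h(c) = C1*exp(-exp(-c))


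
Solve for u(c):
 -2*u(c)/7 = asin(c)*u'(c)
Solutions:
 u(c) = C1*exp(-2*Integral(1/asin(c), c)/7)


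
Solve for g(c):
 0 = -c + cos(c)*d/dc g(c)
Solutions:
 g(c) = C1 + Integral(c/cos(c), c)


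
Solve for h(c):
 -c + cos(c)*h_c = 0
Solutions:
 h(c) = C1 + Integral(c/cos(c), c)


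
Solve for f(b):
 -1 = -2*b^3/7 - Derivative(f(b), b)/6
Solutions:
 f(b) = C1 - 3*b^4/7 + 6*b


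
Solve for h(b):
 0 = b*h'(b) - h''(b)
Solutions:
 h(b) = C1 + C2*erfi(sqrt(2)*b/2)


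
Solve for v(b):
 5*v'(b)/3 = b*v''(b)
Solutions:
 v(b) = C1 + C2*b^(8/3)


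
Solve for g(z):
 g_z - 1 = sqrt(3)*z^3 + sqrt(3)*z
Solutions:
 g(z) = C1 + sqrt(3)*z^4/4 + sqrt(3)*z^2/2 + z


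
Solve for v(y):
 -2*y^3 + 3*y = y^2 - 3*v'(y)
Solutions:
 v(y) = C1 + y^4/6 + y^3/9 - y^2/2


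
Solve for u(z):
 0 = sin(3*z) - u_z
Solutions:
 u(z) = C1 - cos(3*z)/3


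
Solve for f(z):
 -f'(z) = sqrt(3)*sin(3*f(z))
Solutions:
 f(z) = -acos((-C1 - exp(6*sqrt(3)*z))/(C1 - exp(6*sqrt(3)*z)))/3 + 2*pi/3
 f(z) = acos((-C1 - exp(6*sqrt(3)*z))/(C1 - exp(6*sqrt(3)*z)))/3


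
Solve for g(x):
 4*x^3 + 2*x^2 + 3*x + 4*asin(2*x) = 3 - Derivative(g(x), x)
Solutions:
 g(x) = C1 - x^4 - 2*x^3/3 - 3*x^2/2 - 4*x*asin(2*x) + 3*x - 2*sqrt(1 - 4*x^2)


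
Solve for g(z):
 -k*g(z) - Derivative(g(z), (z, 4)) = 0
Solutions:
 g(z) = C1*exp(-z*(-k)^(1/4)) + C2*exp(z*(-k)^(1/4)) + C3*exp(-I*z*(-k)^(1/4)) + C4*exp(I*z*(-k)^(1/4))


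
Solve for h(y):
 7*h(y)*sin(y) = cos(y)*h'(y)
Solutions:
 h(y) = C1/cos(y)^7


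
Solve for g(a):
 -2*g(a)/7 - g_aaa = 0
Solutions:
 g(a) = C3*exp(-2^(1/3)*7^(2/3)*a/7) + (C1*sin(2^(1/3)*sqrt(3)*7^(2/3)*a/14) + C2*cos(2^(1/3)*sqrt(3)*7^(2/3)*a/14))*exp(2^(1/3)*7^(2/3)*a/14)


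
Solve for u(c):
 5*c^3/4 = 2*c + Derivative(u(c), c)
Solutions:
 u(c) = C1 + 5*c^4/16 - c^2
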